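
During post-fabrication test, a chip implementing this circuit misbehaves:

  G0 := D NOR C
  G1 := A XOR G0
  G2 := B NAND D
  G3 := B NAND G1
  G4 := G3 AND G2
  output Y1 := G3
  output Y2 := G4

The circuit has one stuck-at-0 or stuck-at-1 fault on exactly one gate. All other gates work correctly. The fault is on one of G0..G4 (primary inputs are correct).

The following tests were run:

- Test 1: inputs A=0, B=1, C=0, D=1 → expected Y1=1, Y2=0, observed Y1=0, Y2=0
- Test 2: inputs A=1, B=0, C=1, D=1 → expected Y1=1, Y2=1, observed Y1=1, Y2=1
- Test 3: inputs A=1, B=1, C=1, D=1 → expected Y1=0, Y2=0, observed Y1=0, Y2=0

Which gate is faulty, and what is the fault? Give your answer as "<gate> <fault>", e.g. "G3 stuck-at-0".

G1 stuck-at-1

Fault-free values for test 1 (A=0, B=1, C=0, D=1): G0=0, G1=0, G2=0, G3=1, G4=0, giving Y1=1, Y2=0. Observed Y1=0, Y2=0.
Test 1: faults giving observed Y1=0, Y2=0 are {G0 stuck-at-1, G1 stuck-at-1, G3 stuck-at-0}.
Test 2 (A=1, B=0, C=1, D=1): fault-free G0=0, G1=1, G2=1, G3=1, G4=1 → Y1=1, Y2=1; observed Y1=1, Y2=1. Eliminates G3 stuck-at-0.
Test 3 (A=1, B=1, C=1, D=1): fault-free G0=0, G1=1, G2=0, G3=0, G4=0 → Y1=0, Y2=0; observed Y1=0, Y2=0. Eliminates G0 stuck-at-1.
Only G1 stuck-at-1 is consistent with every test.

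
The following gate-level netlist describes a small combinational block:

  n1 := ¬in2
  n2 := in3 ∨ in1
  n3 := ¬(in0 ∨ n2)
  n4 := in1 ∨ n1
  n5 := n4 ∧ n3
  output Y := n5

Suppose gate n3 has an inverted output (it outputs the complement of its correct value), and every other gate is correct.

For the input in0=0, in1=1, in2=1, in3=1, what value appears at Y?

1

Propagate with n3 forced: n1=0, n2=1, n3=1 [inverted output], n4=1, n5=1.
So Y = 1. (Without the fault it would be 0.)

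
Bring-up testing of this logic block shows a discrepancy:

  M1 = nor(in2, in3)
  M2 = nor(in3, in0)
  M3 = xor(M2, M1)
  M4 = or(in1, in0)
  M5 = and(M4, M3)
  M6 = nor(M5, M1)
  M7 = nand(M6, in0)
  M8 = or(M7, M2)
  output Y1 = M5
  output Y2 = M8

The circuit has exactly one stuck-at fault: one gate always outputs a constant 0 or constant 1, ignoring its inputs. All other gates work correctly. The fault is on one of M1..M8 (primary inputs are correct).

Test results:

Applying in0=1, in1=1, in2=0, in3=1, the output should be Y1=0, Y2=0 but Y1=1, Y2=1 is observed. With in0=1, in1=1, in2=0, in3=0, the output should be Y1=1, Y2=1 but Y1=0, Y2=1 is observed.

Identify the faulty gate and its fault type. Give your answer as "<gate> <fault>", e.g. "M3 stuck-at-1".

M2 stuck-at-1

Fault-free values for test 1 (in0=1, in1=1, in2=0, in3=1): M1=0, M2=0, M3=0, M4=1, M5=0, M6=1, M7=0, M8=0, giving Y1=0, Y2=0. Observed Y1=1, Y2=1.
Test 1: faults giving observed Y1=1, Y2=1 are {M1 stuck-at-1, M2 stuck-at-1, M3 stuck-at-1, M5 stuck-at-1}.
Test 2 (in0=1, in1=1, in2=0, in3=0): fault-free M1=1, M2=0, M3=1, M4=1, M5=1, M6=0, M7=1, M8=1 → Y1=1, Y2=1; observed Y1=0, Y2=1. Eliminates M1 stuck-at-1, M3 stuck-at-1, M5 stuck-at-1.
Only M2 stuck-at-1 is consistent with every test.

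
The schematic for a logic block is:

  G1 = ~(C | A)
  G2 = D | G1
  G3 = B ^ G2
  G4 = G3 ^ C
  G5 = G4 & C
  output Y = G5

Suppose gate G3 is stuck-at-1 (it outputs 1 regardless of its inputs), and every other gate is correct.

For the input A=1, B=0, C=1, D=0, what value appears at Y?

Propagate with G3 forced: G1=0, G2=0, G3=1 [stuck-at-1], G4=0, G5=0.
So Y = 0. (Without the fault it would be 1.)

0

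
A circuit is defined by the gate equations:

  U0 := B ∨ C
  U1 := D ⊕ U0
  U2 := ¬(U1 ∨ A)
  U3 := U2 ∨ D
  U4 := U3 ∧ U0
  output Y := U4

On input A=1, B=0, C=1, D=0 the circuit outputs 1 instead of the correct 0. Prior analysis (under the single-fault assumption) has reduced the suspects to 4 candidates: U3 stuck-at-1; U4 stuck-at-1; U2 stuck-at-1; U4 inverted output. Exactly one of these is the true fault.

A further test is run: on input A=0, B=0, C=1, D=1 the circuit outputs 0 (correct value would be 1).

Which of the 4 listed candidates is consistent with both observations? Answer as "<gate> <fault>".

Evaluate each candidate on input A=0, B=0, C=1, D=1:
  U3 stuck-at-1: U0=1, U1=0, U2=1, U3=1 [stuck-at-1], U4=1 → 1 — eliminated
  U4 stuck-at-1: U0=1, U1=0, U2=1, U3=1, U4=1 [stuck-at-1] → 1 — eliminated
  U2 stuck-at-1: U0=1, U1=0, U2=1 [stuck-at-1], U3=1, U4=1 → 1 — eliminated
  U4 inverted output: U0=1, U1=0, U2=1, U3=1, U4=0 [inverted output] → 0 — matches
Only U4 inverted output reproduces the observed 0.

U4 inverted output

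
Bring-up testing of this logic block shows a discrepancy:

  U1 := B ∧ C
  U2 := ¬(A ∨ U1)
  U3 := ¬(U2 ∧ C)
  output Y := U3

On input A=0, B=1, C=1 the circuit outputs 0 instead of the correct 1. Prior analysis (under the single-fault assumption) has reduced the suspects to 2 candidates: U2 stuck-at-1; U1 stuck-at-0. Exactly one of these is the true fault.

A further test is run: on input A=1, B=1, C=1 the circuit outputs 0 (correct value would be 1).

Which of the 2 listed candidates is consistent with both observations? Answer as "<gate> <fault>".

Evaluate each candidate on input A=1, B=1, C=1:
  U2 stuck-at-1: U1=1, U2=1 [stuck-at-1], U3=0 → 0 — matches
  U1 stuck-at-0: U1=0 [stuck-at-0], U2=0, U3=1 → 1 — eliminated
Only U2 stuck-at-1 reproduces the observed 0.

U2 stuck-at-1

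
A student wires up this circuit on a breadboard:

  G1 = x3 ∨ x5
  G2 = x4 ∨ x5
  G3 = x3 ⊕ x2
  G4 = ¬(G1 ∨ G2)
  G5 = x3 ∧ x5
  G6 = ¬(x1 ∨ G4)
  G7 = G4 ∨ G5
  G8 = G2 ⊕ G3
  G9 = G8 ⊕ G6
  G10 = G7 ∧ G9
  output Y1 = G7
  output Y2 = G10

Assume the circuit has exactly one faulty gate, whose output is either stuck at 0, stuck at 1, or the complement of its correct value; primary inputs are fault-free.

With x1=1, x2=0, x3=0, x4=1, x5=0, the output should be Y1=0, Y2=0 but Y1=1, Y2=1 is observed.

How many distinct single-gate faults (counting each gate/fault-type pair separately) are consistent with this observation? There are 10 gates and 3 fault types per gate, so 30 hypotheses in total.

6

Fault-free: G1=0, G2=1, G3=0, G4=0, G5=0, G6=0, G7=0, G8=1, G9=1, G10=0 → Y1=0, Y2=0. Observed Y1=1, Y2=1.
  G1: none of the 3 fault types match ✗
  G2: none of the 3 fault types match ✗
  G3: none of the 3 fault types match ✗
  G4: stuck-at-1, inverted output ✓; others ✗
  G5: stuck-at-1, inverted output ✓; others ✗
  G6: none of the 3 fault types match ✗
  G7: stuck-at-1, inverted output ✓; others ✗
  G8: none of the 3 fault types match ✗
  G9: none of the 3 fault types match ✗
  G10: none of the 3 fault types match ✗
Consistent faults: {G4 stuck-at-1, G4 inverted output, G5 stuck-at-1, G5 inverted output, G7 stuck-at-1, G7 inverted output} — 6 in all.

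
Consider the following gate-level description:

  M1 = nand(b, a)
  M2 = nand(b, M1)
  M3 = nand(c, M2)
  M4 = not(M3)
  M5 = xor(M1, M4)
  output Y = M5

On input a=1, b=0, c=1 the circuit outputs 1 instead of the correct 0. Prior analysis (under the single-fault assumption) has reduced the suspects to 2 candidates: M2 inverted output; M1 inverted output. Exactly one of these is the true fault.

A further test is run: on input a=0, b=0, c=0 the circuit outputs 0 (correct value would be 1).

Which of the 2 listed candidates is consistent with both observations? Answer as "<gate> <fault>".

Evaluate each candidate on input a=0, b=0, c=0:
  M2 inverted output: M1=1, M2=0 [inverted output], M3=1, M4=0, M5=1 → 1 — eliminated
  M1 inverted output: M1=0 [inverted output], M2=1, M3=1, M4=0, M5=0 → 0 — matches
Only M1 inverted output reproduces the observed 0.

M1 inverted output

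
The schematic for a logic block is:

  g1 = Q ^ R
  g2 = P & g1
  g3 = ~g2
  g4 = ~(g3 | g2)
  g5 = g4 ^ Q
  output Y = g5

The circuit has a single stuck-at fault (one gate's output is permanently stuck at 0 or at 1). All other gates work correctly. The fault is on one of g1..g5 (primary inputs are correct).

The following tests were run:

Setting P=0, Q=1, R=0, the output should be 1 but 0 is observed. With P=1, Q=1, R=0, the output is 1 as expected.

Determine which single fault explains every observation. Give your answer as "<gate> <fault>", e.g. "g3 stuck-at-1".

Fault-free values for test 1 (P=0, Q=1, R=0): g1=1, g2=0, g3=1, g4=0, g5=1, giving Y=1. Observed 0.
Test 1: faults giving observed 0 are {g3 stuck-at-0, g4 stuck-at-1, g5 stuck-at-0}.
Test 2 (P=1, Q=1, R=0): fault-free g1=1, g2=1, g3=0, g4=0, g5=1 → 1; observed 1. Eliminates g4 stuck-at-1, g5 stuck-at-0.
Only g3 stuck-at-0 is consistent with every test.

g3 stuck-at-0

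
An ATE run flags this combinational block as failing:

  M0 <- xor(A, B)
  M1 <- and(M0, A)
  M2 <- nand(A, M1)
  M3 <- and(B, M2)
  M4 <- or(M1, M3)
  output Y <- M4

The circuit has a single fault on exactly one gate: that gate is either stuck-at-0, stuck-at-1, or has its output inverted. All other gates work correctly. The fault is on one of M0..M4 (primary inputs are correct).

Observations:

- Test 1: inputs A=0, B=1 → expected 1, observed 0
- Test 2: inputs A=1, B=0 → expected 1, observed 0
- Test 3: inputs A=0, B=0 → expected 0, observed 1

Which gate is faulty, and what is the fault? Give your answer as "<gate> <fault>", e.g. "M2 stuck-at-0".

Fault-free values for test 1 (A=0, B=1): M0=1, M1=0, M2=1, M3=1, M4=1, giving Y=1. Observed 0.
Test 1: faults giving observed 0 are {M2 stuck-at-0, M2 inverted output, M3 stuck-at-0, M3 inverted output, M4 stuck-at-0, M4 inverted output}.
Test 2 (A=1, B=0): fault-free M0=1, M1=1, M2=0, M3=0, M4=1 → 1; observed 0. Eliminates M2 stuck-at-0, M2 inverted output, M3 stuck-at-0, M3 inverted output.
Test 3 (A=0, B=0): fault-free M0=0, M1=0, M2=1, M3=0, M4=0 → 0; observed 1. Eliminates M4 stuck-at-0.
Only M4 inverted output is consistent with every test.

M4 inverted output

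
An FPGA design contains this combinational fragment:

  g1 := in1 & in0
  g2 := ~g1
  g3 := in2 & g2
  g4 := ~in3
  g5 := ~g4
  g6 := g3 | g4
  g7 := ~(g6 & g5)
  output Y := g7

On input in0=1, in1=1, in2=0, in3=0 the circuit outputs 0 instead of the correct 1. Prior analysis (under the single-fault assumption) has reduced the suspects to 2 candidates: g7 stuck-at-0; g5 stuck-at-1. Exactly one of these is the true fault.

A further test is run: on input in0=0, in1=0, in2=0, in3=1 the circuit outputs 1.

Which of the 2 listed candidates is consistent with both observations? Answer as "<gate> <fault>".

g5 stuck-at-1

Evaluate each candidate on input in0=0, in1=0, in2=0, in3=1:
  g7 stuck-at-0: g1=0, g2=1, g3=0, g4=0, g5=1, g6=0, g7=0 [stuck-at-0] → 0 — eliminated
  g5 stuck-at-1: g1=0, g2=1, g3=0, g4=0, g5=1 [stuck-at-1], g6=0, g7=1 → 1 — matches
Only g5 stuck-at-1 reproduces the observed 1.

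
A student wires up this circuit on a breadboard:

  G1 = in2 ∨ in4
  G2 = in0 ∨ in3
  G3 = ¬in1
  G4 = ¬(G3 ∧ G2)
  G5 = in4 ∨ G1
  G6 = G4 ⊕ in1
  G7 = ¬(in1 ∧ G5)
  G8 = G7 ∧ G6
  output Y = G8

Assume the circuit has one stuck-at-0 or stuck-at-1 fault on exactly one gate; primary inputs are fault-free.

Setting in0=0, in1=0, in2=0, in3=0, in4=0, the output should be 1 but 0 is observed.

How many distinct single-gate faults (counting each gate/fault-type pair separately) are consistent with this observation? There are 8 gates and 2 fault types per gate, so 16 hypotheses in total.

5

Fault-free: G1=0, G2=0, G3=1, G4=1, G5=0, G6=1, G7=1, G8=1 → 1. Observed 0.
  G1: none of the 2 fault types match ✗
  G2: stuck-at-1 ✓; others ✗
  G3: none of the 2 fault types match ✗
  G4: stuck-at-0 ✓; others ✗
  G5: none of the 2 fault types match ✗
  G6: stuck-at-0 ✓; others ✗
  G7: stuck-at-0 ✓; others ✗
  G8: stuck-at-0 ✓; others ✗
Consistent faults: {G2 stuck-at-1, G4 stuck-at-0, G6 stuck-at-0, G7 stuck-at-0, G8 stuck-at-0} — 5 in all.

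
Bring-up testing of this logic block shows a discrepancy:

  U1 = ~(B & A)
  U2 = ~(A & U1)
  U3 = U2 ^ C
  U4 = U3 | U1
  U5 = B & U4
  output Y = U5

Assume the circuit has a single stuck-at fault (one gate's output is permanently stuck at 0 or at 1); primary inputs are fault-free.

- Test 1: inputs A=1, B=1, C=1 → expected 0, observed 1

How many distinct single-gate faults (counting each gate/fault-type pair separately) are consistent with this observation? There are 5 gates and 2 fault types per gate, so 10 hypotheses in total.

Fault-free: U1=0, U2=1, U3=0, U4=0, U5=0 → 0. Observed 1.
  U1 stuck-at-0: output 0 ✗
  U1 stuck-at-1: output 1 ✓
  U2 stuck-at-0: output 1 ✓
  U2 stuck-at-1: output 0 ✗
  U3 stuck-at-0: output 0 ✗
  U3 stuck-at-1: output 1 ✓
  U4 stuck-at-0: output 0 ✗
  U4 stuck-at-1: output 1 ✓
  U5 stuck-at-0: output 0 ✗
  U5 stuck-at-1: output 1 ✓
Consistent faults: {U1 stuck-at-1, U2 stuck-at-0, U3 stuck-at-1, U4 stuck-at-1, U5 stuck-at-1} — 5 in all.

5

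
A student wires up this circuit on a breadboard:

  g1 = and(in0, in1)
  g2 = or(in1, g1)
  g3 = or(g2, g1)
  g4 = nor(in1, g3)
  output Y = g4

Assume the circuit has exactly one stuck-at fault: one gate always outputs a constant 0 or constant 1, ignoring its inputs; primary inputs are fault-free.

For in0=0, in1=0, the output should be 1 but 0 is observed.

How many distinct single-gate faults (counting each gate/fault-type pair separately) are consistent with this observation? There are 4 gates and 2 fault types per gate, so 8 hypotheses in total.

Fault-free: g1=0, g2=0, g3=0, g4=1 → 1. Observed 0.
  g1 stuck-at-0: output 1 ✗
  g1 stuck-at-1: output 0 ✓
  g2 stuck-at-0: output 1 ✗
  g2 stuck-at-1: output 0 ✓
  g3 stuck-at-0: output 1 ✗
  g3 stuck-at-1: output 0 ✓
  g4 stuck-at-0: output 0 ✓
  g4 stuck-at-1: output 1 ✗
Consistent faults: {g1 stuck-at-1, g2 stuck-at-1, g3 stuck-at-1, g4 stuck-at-0} — 4 in all.

4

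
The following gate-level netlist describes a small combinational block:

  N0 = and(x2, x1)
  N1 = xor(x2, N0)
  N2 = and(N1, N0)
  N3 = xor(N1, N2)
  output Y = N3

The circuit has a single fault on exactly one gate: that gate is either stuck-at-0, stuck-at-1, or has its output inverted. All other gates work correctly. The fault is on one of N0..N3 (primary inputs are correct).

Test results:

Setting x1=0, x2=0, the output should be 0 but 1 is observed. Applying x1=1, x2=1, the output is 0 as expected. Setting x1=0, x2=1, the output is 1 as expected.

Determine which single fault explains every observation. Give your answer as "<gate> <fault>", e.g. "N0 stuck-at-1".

N1 stuck-at-1

Fault-free values for test 1 (x1=0, x2=0): N0=0, N1=0, N2=0, N3=0, giving Y=0. Observed 1.
Test 1: faults giving observed 1 are {N1 stuck-at-1, N1 inverted output, N2 stuck-at-1, N2 inverted output, N3 stuck-at-1, N3 inverted output}.
Test 2 (x1=1, x2=1): fault-free N0=1, N1=0, N2=0, N3=0 → 0; observed 0. Eliminates N2 stuck-at-1, N2 inverted output, N3 stuck-at-1, N3 inverted output.
Test 3 (x1=0, x2=1): fault-free N0=0, N1=1, N2=0, N3=1 → 1; observed 1. Eliminates N1 inverted output.
Only N1 stuck-at-1 is consistent with every test.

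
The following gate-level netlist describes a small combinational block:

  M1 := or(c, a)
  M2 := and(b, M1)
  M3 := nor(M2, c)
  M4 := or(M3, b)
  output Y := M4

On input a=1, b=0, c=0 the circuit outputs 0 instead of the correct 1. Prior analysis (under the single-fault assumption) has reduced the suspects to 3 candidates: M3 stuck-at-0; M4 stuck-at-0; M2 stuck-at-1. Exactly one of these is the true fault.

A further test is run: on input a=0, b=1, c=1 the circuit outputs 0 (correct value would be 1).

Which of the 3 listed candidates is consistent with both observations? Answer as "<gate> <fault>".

M4 stuck-at-0

Evaluate each candidate on input a=0, b=1, c=1:
  M3 stuck-at-0: M1=1, M2=1, M3=0 [stuck-at-0], M4=1 → 1 — eliminated
  M4 stuck-at-0: M1=1, M2=1, M3=0, M4=0 [stuck-at-0] → 0 — matches
  M2 stuck-at-1: M1=1, M2=1 [stuck-at-1], M3=0, M4=1 → 1 — eliminated
Only M4 stuck-at-0 reproduces the observed 0.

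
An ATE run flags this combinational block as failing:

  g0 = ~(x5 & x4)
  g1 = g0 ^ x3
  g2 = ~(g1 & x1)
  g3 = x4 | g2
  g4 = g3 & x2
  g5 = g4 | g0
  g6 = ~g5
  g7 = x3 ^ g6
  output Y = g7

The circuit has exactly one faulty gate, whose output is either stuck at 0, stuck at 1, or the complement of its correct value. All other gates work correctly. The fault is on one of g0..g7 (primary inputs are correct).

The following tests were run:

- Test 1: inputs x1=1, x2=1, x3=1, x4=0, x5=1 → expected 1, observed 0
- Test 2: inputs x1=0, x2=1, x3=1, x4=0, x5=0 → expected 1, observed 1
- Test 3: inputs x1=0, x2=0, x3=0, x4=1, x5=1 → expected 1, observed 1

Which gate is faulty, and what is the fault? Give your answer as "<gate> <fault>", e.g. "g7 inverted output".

Fault-free values for test 1 (x1=1, x2=1, x3=1, x4=0, x5=1): g0=1, g1=0, g2=1, g3=1, g4=1, g5=1, g6=0, g7=1, giving Y=1. Observed 0.
Test 1: faults giving observed 0 are {g0 stuck-at-0, g0 inverted output, g5 stuck-at-0, g5 inverted output, g6 stuck-at-1, g6 inverted output, g7 stuck-at-0, g7 inverted output}.
Test 2 (x1=0, x2=1, x3=1, x4=0, x5=0): fault-free g0=1, g1=0, g2=1, g3=1, g4=1, g5=1, g6=0, g7=1 → 1; observed 1. Eliminates g5 stuck-at-0, g5 inverted output, g6 stuck-at-1, g6 inverted output, g7 stuck-at-0, g7 inverted output.
Test 3 (x1=0, x2=0, x3=0, x4=1, x5=1): fault-free g0=0, g1=0, g2=1, g3=1, g4=0, g5=0, g6=1, g7=1 → 1; observed 1. Eliminates g0 inverted output.
Only g0 stuck-at-0 is consistent with every test.

g0 stuck-at-0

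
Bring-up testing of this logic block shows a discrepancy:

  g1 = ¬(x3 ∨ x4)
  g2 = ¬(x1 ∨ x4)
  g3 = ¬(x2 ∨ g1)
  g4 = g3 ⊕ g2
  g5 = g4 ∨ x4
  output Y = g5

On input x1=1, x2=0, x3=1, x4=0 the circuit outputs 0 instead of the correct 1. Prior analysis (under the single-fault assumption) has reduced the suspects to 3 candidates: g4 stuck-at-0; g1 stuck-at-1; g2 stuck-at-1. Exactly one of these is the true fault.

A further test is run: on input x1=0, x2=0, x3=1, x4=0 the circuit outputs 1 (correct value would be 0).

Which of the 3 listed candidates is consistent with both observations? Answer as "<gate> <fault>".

Evaluate each candidate on input x1=0, x2=0, x3=1, x4=0:
  g4 stuck-at-0: g1=0, g2=1, g3=1, g4=0 [stuck-at-0], g5=0 → 0 — eliminated
  g1 stuck-at-1: g1=1 [stuck-at-1], g2=1, g3=0, g4=1, g5=1 → 1 — matches
  g2 stuck-at-1: g1=0, g2=1 [stuck-at-1], g3=1, g4=0, g5=0 → 0 — eliminated
Only g1 stuck-at-1 reproduces the observed 1.

g1 stuck-at-1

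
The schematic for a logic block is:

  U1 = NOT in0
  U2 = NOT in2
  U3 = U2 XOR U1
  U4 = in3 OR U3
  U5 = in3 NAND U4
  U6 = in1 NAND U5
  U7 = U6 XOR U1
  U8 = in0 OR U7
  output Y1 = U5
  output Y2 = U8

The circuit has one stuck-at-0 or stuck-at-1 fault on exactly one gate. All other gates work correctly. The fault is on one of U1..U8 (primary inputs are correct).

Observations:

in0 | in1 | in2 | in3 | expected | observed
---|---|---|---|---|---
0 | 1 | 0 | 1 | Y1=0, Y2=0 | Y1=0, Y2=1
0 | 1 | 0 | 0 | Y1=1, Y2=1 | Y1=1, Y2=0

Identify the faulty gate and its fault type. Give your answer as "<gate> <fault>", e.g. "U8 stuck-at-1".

U1 stuck-at-0

Fault-free values for test 1 (in0=0, in1=1, in2=0, in3=1): U1=1, U2=1, U3=0, U4=1, U5=0, U6=1, U7=0, U8=0, giving Y1=0, Y2=0. Observed Y1=0, Y2=1.
Test 1: faults giving observed Y1=0, Y2=1 are {U1 stuck-at-0, U6 stuck-at-0, U7 stuck-at-1, U8 stuck-at-1}.
Test 2 (in0=0, in1=1, in2=0, in3=0): fault-free U1=1, U2=1, U3=0, U4=0, U5=1, U6=0, U7=1, U8=1 → Y1=1, Y2=1; observed Y1=1, Y2=0. Eliminates U6 stuck-at-0, U7 stuck-at-1, U8 stuck-at-1.
Only U1 stuck-at-0 is consistent with every test.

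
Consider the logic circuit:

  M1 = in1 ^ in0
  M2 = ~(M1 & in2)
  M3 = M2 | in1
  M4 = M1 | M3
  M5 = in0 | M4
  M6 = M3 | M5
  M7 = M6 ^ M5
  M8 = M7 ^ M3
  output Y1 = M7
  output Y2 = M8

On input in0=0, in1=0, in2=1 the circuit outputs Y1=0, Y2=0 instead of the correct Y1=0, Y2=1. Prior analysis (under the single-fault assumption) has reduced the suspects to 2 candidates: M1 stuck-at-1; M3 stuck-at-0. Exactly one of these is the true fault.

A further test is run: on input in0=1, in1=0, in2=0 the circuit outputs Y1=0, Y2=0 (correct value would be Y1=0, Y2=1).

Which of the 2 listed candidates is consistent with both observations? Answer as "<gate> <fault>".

Evaluate each candidate on input in0=1, in1=0, in2=0:
  M1 stuck-at-1: M1=1 [stuck-at-1], M2=1, M3=1, M4=1, M5=1, M6=1, M7=0, M8=1 → Y1=0, Y2=1 — eliminated
  M3 stuck-at-0: M1=1, M2=1, M3=0 [stuck-at-0], M4=1, M5=1, M6=1, M7=0, M8=0 → Y1=0, Y2=0 — matches
Only M3 stuck-at-0 reproduces the observed Y1=0, Y2=0.

M3 stuck-at-0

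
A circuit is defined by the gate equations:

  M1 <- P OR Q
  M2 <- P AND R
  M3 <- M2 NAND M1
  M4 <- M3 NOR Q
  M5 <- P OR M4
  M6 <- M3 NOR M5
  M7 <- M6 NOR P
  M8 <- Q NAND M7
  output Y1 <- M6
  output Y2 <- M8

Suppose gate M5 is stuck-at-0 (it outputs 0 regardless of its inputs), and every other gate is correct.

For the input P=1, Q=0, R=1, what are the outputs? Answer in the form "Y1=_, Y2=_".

Propagate with M5 forced: M1=1, M2=1, M3=0, M4=1, M5=0 [stuck-at-0], M6=1, M7=0, M8=1.
So the outputs are Y1=1, Y2=1. (Without the fault they would be Y1=0, Y2=1.)

Y1=1, Y2=1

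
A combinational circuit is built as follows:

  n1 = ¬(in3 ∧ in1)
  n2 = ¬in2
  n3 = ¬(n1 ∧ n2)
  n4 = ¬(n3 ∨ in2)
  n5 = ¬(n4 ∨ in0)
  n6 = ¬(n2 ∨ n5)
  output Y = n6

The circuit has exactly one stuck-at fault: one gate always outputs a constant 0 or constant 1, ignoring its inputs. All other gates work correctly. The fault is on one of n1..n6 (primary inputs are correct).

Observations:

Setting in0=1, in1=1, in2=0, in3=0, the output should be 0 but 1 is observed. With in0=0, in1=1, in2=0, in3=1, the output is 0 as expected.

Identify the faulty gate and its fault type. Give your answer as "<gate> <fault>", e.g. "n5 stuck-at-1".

n2 stuck-at-0

Fault-free values for test 1 (in0=1, in1=1, in2=0, in3=0): n1=1, n2=1, n3=0, n4=1, n5=0, n6=0, giving Y=0. Observed 1.
Test 1: faults giving observed 1 are {n2 stuck-at-0, n6 stuck-at-1}.
Test 2 (in0=0, in1=1, in2=0, in3=1): fault-free n1=0, n2=1, n3=1, n4=0, n5=1, n6=0 → 0; observed 0. Eliminates n6 stuck-at-1.
Only n2 stuck-at-0 is consistent with every test.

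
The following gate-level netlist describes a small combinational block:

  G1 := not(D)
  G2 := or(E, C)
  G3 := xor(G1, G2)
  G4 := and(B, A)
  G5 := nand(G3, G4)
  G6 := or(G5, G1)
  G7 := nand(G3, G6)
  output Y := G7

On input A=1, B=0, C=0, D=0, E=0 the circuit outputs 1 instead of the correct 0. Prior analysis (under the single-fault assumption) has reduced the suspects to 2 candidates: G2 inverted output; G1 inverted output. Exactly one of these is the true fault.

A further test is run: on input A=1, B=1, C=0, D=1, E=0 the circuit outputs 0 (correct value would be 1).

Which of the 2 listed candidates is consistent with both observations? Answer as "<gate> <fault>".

G1 inverted output

Evaluate each candidate on input A=1, B=1, C=0, D=1, E=0:
  G2 inverted output: G1=0, G2=1 [inverted output], G3=1, G4=1, G5=0, G6=0, G7=1 → 1 — eliminated
  G1 inverted output: G1=1 [inverted output], G2=0, G3=1, G4=1, G5=0, G6=1, G7=0 → 0 — matches
Only G1 inverted output reproduces the observed 0.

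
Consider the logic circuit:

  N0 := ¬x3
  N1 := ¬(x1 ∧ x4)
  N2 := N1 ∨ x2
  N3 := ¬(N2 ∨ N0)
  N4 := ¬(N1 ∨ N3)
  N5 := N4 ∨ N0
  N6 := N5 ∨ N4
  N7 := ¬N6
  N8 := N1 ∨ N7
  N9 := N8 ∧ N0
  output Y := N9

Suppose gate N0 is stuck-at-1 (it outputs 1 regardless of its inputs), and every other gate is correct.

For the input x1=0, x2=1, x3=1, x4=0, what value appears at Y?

1

Propagate with N0 forced: N0=1 [stuck-at-1], N1=1, N2=1, N3=0, N4=0, N5=1, N6=1, N7=0, N8=1, N9=1.
So Y = 1. (Without the fault it would be 0.)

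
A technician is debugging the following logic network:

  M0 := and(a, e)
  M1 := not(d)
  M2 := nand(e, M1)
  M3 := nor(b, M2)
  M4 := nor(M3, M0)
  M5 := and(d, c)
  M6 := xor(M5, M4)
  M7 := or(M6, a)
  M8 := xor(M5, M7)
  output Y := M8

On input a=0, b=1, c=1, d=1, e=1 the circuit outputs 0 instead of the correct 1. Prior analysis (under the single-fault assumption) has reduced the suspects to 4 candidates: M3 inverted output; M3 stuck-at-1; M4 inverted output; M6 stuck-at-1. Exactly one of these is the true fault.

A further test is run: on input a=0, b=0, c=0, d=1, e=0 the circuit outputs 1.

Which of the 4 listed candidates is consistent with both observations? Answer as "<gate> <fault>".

M6 stuck-at-1

Evaluate each candidate on input a=0, b=0, c=0, d=1, e=0:
  M3 inverted output: M0=0, M1=0, M2=1, M3=1 [inverted output], M4=0, M5=0, M6=0, M7=0, M8=0 → 0 — eliminated
  M3 stuck-at-1: M0=0, M1=0, M2=1, M3=1 [stuck-at-1], M4=0, M5=0, M6=0, M7=0, M8=0 → 0 — eliminated
  M4 inverted output: M0=0, M1=0, M2=1, M3=0, M4=0 [inverted output], M5=0, M6=0, M7=0, M8=0 → 0 — eliminated
  M6 stuck-at-1: M0=0, M1=0, M2=1, M3=0, M4=1, M5=0, M6=1 [stuck-at-1], M7=1, M8=1 → 1 — matches
Only M6 stuck-at-1 reproduces the observed 1.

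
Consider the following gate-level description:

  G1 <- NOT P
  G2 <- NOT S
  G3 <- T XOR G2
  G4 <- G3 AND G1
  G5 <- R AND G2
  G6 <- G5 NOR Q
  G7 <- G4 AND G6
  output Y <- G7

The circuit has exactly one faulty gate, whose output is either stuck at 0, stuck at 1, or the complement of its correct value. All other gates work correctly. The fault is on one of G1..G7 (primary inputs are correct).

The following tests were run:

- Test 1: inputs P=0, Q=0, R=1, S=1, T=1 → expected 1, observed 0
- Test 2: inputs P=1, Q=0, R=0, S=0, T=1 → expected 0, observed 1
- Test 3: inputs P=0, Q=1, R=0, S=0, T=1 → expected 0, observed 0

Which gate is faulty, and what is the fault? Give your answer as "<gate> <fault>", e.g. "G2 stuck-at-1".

G4 inverted output

Fault-free values for test 1 (P=0, Q=0, R=1, S=1, T=1): G1=1, G2=0, G3=1, G4=1, G5=0, G6=1, G7=1, giving Y=1. Observed 0.
Test 1: faults giving observed 0 are {G1 stuck-at-0, G1 inverted output, G2 stuck-at-1, G2 inverted output, G3 stuck-at-0, G3 inverted output, G4 stuck-at-0, G4 inverted output, G5 stuck-at-1, G5 inverted output, G6 stuck-at-0, G6 inverted output, G7 stuck-at-0, G7 inverted output}.
Test 2 (P=1, Q=0, R=0, S=0, T=1): fault-free G1=0, G2=1, G3=0, G4=0, G5=0, G6=1, G7=0 → 0; observed 1. Eliminates G1 stuck-at-0, G1 inverted output, G2 stuck-at-1, G2 inverted output, G3 stuck-at-0, G3 inverted output, G4 stuck-at-0, G5 stuck-at-1, G5 inverted output, G6 stuck-at-0, G6 inverted output, G7 stuck-at-0.
Test 3 (P=0, Q=1, R=0, S=0, T=1): fault-free G1=1, G2=1, G3=0, G4=0, G5=0, G6=0, G7=0 → 0; observed 0. Eliminates G7 inverted output.
Only G4 inverted output is consistent with every test.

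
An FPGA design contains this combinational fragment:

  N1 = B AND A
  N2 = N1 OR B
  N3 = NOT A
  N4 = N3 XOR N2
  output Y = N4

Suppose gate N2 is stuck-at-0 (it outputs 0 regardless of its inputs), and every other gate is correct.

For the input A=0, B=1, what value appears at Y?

1

Propagate with N2 forced: N1=0, N2=0 [stuck-at-0], N3=1, N4=1.
So Y = 1. (Without the fault it would be 0.)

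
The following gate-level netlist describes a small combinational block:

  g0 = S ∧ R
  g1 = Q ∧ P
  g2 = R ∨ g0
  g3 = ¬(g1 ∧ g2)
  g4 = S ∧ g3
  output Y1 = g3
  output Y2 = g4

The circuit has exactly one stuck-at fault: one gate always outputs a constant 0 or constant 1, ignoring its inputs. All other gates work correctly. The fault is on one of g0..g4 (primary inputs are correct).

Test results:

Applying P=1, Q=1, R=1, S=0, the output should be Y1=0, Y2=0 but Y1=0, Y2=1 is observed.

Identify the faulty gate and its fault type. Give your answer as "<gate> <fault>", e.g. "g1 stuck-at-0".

g4 stuck-at-1

Fault-free values for test 1 (P=1, Q=1, R=1, S=0): g0=0, g1=1, g2=1, g3=0, g4=0, giving Y1=0, Y2=0. Observed Y1=0, Y2=1.
Test 1: faults giving observed Y1=0, Y2=1 are {g4 stuck-at-1}.
Only g4 stuck-at-1 is consistent with every test.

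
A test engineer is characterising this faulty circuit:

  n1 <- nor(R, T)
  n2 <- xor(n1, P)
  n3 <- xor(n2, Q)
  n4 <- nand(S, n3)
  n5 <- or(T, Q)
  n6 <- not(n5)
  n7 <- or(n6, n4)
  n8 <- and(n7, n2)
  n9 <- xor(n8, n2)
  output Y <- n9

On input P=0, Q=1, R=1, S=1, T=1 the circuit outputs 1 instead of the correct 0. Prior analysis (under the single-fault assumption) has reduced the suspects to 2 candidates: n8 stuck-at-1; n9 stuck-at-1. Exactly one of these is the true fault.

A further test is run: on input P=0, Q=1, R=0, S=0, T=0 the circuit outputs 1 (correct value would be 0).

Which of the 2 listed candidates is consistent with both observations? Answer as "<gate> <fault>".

n9 stuck-at-1

Evaluate each candidate on input P=0, Q=1, R=0, S=0, T=0:
  n8 stuck-at-1: n1=1, n2=1, n3=0, n4=1, n5=1, n6=0, n7=1, n8=1 [stuck-at-1], n9=0 → 0 — eliminated
  n9 stuck-at-1: n1=1, n2=1, n3=0, n4=1, n5=1, n6=0, n7=1, n8=1, n9=1 [stuck-at-1] → 1 — matches
Only n9 stuck-at-1 reproduces the observed 1.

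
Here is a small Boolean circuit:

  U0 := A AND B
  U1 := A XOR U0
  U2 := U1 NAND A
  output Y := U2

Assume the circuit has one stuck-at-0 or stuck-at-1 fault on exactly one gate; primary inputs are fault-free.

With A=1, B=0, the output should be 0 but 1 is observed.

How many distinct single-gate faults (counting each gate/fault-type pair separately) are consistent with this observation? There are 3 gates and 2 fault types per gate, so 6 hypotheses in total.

Fault-free: U0=0, U1=1, U2=0 → 0. Observed 1.
  U0 stuck-at-0: output 0 ✗
  U0 stuck-at-1: output 1 ✓
  U1 stuck-at-0: output 1 ✓
  U1 stuck-at-1: output 0 ✗
  U2 stuck-at-0: output 0 ✗
  U2 stuck-at-1: output 1 ✓
Consistent faults: {U0 stuck-at-1, U1 stuck-at-0, U2 stuck-at-1} — 3 in all.

3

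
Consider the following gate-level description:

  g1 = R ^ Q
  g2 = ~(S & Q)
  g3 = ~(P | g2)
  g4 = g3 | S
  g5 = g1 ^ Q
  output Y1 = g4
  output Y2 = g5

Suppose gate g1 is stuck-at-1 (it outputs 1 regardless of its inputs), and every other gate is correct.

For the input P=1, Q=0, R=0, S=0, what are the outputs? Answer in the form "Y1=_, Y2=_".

Y1=0, Y2=1

Propagate with g1 forced: g1=1 [stuck-at-1], g2=1, g3=0, g4=0, g5=1.
So the outputs are Y1=0, Y2=1. (Without the fault they would be Y1=0, Y2=0.)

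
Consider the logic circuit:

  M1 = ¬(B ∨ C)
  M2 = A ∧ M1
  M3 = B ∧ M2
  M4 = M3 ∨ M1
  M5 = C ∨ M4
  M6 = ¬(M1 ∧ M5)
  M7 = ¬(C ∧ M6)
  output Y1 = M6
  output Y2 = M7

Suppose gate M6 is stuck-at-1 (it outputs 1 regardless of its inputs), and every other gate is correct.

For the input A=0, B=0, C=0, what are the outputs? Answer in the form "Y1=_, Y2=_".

Y1=1, Y2=1

Propagate with M6 forced: M1=1, M2=0, M3=0, M4=1, M5=1, M6=1 [stuck-at-1], M7=1.
So the outputs are Y1=1, Y2=1. (Without the fault they would be Y1=0, Y2=1.)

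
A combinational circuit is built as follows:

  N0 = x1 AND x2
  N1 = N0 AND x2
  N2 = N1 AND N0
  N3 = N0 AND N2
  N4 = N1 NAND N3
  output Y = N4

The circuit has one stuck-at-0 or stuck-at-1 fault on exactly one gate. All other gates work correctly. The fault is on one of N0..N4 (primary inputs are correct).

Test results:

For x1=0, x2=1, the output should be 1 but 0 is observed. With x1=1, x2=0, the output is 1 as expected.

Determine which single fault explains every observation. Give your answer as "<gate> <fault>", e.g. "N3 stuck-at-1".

Fault-free values for test 1 (x1=0, x2=1): N0=0, N1=0, N2=0, N3=0, N4=1, giving Y=1. Observed 0.
Test 1: faults giving observed 0 are {N0 stuck-at-1, N4 stuck-at-0}.
Test 2 (x1=1, x2=0): fault-free N0=0, N1=0, N2=0, N3=0, N4=1 → 1; observed 1. Eliminates N4 stuck-at-0.
Only N0 stuck-at-1 is consistent with every test.

N0 stuck-at-1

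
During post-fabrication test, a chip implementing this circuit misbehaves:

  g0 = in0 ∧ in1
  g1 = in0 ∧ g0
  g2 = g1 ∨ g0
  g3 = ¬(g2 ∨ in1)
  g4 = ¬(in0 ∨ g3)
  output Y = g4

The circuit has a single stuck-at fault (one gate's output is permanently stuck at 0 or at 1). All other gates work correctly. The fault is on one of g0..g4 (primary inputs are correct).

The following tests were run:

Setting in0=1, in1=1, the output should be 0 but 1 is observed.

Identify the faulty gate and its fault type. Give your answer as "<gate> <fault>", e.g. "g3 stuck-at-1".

Fault-free values for test 1 (in0=1, in1=1): g0=1, g1=1, g2=1, g3=0, g4=0, giving Y=0. Observed 1.
Test 1: faults giving observed 1 are {g4 stuck-at-1}.
Only g4 stuck-at-1 is consistent with every test.

g4 stuck-at-1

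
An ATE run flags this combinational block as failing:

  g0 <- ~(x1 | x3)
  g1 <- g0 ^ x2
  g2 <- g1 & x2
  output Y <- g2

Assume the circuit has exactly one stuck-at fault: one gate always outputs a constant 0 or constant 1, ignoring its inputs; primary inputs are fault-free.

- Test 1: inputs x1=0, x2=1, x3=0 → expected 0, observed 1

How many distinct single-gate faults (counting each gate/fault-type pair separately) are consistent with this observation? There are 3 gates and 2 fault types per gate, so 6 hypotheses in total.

Fault-free: g0=1, g1=0, g2=0 → 0. Observed 1.
  g0 stuck-at-0: output 1 ✓
  g0 stuck-at-1: output 0 ✗
  g1 stuck-at-0: output 0 ✗
  g1 stuck-at-1: output 1 ✓
  g2 stuck-at-0: output 0 ✗
  g2 stuck-at-1: output 1 ✓
Consistent faults: {g0 stuck-at-0, g1 stuck-at-1, g2 stuck-at-1} — 3 in all.

3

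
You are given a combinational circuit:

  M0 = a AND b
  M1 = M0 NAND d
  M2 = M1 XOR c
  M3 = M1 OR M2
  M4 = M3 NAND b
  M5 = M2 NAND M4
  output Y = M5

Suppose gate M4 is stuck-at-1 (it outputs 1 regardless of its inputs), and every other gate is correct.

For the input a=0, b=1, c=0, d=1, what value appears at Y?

Propagate with M4 forced: M0=0, M1=1, M2=1, M3=1, M4=1 [stuck-at-1], M5=0.
So Y = 0. (Without the fault it would be 1.)

0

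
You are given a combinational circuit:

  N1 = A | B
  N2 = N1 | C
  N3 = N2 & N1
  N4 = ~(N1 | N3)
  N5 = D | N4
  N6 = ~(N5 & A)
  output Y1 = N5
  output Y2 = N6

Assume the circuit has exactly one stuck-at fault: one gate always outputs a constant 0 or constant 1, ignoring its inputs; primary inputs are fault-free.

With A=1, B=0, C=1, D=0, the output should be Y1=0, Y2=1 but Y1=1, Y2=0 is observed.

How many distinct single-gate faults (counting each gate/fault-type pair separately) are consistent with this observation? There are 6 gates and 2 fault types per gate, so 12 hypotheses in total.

3

Fault-free: N1=1, N2=1, N3=1, N4=0, N5=0, N6=1 → Y1=0, Y2=1. Observed Y1=1, Y2=0.
  N1 stuck-at-0: output Y1=1, Y2=0 ✓
  N1 stuck-at-1: output Y1=0, Y2=1 ✗
  N2 stuck-at-0: output Y1=0, Y2=1 ✗
  N2 stuck-at-1: output Y1=0, Y2=1 ✗
  N3 stuck-at-0: output Y1=0, Y2=1 ✗
  N3 stuck-at-1: output Y1=0, Y2=1 ✗
  N4 stuck-at-0: output Y1=0, Y2=1 ✗
  N4 stuck-at-1: output Y1=1, Y2=0 ✓
  N5 stuck-at-0: output Y1=0, Y2=1 ✗
  N5 stuck-at-1: output Y1=1, Y2=0 ✓
  N6 stuck-at-0: output Y1=0, Y2=0 ✗
  N6 stuck-at-1: output Y1=0, Y2=1 ✗
Consistent faults: {N1 stuck-at-0, N4 stuck-at-1, N5 stuck-at-1} — 3 in all.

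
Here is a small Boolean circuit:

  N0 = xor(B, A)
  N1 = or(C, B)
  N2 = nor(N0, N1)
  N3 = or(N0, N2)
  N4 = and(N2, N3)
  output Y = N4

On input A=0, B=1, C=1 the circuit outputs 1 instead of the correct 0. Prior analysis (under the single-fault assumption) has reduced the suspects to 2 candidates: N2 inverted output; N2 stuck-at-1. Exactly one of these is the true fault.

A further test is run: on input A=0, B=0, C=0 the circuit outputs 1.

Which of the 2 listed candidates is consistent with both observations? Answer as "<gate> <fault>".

Evaluate each candidate on input A=0, B=0, C=0:
  N2 inverted output: N0=0, N1=0, N2=0 [inverted output], N3=0, N4=0 → 0 — eliminated
  N2 stuck-at-1: N0=0, N1=0, N2=1 [stuck-at-1], N3=1, N4=1 → 1 — matches
Only N2 stuck-at-1 reproduces the observed 1.

N2 stuck-at-1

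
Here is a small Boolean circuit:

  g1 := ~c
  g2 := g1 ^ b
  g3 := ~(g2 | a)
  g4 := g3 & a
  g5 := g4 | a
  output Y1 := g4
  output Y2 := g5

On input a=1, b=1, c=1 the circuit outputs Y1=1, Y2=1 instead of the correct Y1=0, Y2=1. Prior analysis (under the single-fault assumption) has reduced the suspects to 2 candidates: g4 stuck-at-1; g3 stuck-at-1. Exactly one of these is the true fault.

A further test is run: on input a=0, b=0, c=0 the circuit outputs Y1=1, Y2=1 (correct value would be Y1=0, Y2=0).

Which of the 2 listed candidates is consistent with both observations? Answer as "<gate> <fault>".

g4 stuck-at-1

Evaluate each candidate on input a=0, b=0, c=0:
  g4 stuck-at-1: g1=1, g2=1, g3=0, g4=1 [stuck-at-1], g5=1 → Y1=1, Y2=1 — matches
  g3 stuck-at-1: g1=1, g2=1, g3=1 [stuck-at-1], g4=0, g5=0 → Y1=0, Y2=0 — eliminated
Only g4 stuck-at-1 reproduces the observed Y1=1, Y2=1.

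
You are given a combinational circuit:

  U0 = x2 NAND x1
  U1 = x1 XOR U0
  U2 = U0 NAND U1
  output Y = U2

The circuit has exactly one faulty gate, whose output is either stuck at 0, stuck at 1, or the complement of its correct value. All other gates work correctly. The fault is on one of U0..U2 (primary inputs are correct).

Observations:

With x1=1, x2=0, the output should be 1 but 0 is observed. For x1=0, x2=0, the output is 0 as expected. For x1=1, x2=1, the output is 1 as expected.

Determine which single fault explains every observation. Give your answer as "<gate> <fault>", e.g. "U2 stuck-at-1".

Fault-free values for test 1 (x1=1, x2=0): U0=1, U1=0, U2=1, giving Y=1. Observed 0.
Test 1: faults giving observed 0 are {U1 stuck-at-1, U1 inverted output, U2 stuck-at-0, U2 inverted output}.
Test 2 (x1=0, x2=0): fault-free U0=1, U1=1, U2=0 → 0; observed 0. Eliminates U1 inverted output, U2 inverted output.
Test 3 (x1=1, x2=1): fault-free U0=0, U1=1, U2=1 → 1; observed 1. Eliminates U2 stuck-at-0.
Only U1 stuck-at-1 is consistent with every test.

U1 stuck-at-1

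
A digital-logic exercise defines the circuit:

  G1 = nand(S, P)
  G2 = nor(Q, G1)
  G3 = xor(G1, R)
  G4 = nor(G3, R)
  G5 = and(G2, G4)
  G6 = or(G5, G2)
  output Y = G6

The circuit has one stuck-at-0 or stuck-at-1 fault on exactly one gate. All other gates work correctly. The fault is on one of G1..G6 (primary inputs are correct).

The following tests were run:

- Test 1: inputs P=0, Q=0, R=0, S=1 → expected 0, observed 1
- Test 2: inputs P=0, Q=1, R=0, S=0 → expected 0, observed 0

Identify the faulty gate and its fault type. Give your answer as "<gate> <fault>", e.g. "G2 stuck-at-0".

Fault-free values for test 1 (P=0, Q=0, R=0, S=1): G1=1, G2=0, G3=1, G4=0, G5=0, G6=0, giving Y=0. Observed 1.
Test 1: faults giving observed 1 are {G1 stuck-at-0, G2 stuck-at-1, G5 stuck-at-1, G6 stuck-at-1}.
Test 2 (P=0, Q=1, R=0, S=0): fault-free G1=1, G2=0, G3=1, G4=0, G5=0, G6=0 → 0; observed 0. Eliminates G2 stuck-at-1, G5 stuck-at-1, G6 stuck-at-1.
Only G1 stuck-at-0 is consistent with every test.

G1 stuck-at-0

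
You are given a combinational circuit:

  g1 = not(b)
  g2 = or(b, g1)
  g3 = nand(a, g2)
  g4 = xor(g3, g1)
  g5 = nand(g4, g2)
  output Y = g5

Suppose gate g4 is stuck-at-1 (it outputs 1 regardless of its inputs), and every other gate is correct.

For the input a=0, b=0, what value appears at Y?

0

Propagate with g4 forced: g1=1, g2=1, g3=1, g4=1 [stuck-at-1], g5=0.
So Y = 0. (Without the fault it would be 1.)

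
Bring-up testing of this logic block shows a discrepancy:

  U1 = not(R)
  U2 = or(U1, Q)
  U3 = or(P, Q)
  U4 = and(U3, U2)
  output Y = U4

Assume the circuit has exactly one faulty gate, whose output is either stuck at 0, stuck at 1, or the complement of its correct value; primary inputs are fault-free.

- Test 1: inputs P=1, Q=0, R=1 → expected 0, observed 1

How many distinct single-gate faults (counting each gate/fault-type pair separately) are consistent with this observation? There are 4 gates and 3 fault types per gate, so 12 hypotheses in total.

Fault-free: U1=0, U2=0, U3=1, U4=0 → 0. Observed 1.
  U1 stuck-at-0: output 0 ✗
  U1 stuck-at-1: output 1 ✓
  U1 inverted output: output 1 ✓
  U2 stuck-at-0: output 0 ✗
  U2 stuck-at-1: output 1 ✓
  U2 inverted output: output 1 ✓
  U3 stuck-at-0: output 0 ✗
  U3 stuck-at-1: output 0 ✗
  U3 inverted output: output 0 ✗
  U4 stuck-at-0: output 0 ✗
  U4 stuck-at-1: output 1 ✓
  U4 inverted output: output 1 ✓
Consistent faults: {U1 stuck-at-1, U1 inverted output, U2 stuck-at-1, U2 inverted output, U4 stuck-at-1, U4 inverted output} — 6 in all.

6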